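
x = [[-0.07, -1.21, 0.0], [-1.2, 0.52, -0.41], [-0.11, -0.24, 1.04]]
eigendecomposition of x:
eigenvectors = [[0.77,0.58,-0.43], [0.62,-0.78,0.37], [0.11,0.24,0.82]]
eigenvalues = [-1.04, 1.55, 0.99]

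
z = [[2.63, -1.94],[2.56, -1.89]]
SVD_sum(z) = [[2.63, -1.94], [2.56, -1.89]] + [[0.00, 0.00],  [-0.00, -0.0]]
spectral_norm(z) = 4.56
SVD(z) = [[-0.72, -0.7], [-0.7, 0.72]] @ diag([4.561381272303659, 0.0009426969032623034]) @ [[-0.80,  0.59],[-0.59,  -0.80]]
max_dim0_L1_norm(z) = 5.19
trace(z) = 0.74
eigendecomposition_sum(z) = [[2.62, -1.93], [2.54, -1.87]] + [[0.01, -0.01], [0.02, -0.02]]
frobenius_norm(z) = 4.56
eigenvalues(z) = [0.75, -0.01]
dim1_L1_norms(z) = [4.57, 4.45]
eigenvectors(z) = [[0.72, 0.59], [0.7, 0.81]]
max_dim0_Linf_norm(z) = 2.63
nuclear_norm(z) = 4.56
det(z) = -0.00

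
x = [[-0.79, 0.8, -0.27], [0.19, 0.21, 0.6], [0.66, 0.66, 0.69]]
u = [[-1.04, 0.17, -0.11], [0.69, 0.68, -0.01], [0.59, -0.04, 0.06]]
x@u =[[1.21, 0.42, 0.06], [0.3, 0.15, 0.01], [0.18, 0.53, -0.04]]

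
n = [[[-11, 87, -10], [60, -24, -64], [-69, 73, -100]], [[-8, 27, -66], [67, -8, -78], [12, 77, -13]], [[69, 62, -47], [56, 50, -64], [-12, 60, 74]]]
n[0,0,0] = -11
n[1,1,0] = 67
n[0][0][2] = -10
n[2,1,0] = 56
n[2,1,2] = -64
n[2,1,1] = 50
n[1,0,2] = -66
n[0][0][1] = 87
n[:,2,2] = [-100, -13, 74]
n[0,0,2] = -10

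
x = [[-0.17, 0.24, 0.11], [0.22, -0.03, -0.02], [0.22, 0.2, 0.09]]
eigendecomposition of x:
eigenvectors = [[0.81,  -0.38,  0.02], [-0.56,  -0.25,  -0.41], [-0.15,  -0.89,  0.91]]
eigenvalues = [-0.36, 0.24, 0.01]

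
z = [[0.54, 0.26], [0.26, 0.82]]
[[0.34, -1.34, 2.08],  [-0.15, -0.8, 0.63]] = z@[[0.86,-2.37,4.11], [-0.46,-0.23,-0.53]]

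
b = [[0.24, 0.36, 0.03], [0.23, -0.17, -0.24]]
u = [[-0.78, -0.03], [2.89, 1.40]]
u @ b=[[-0.19, -0.28, -0.02], [1.02, 0.80, -0.25]]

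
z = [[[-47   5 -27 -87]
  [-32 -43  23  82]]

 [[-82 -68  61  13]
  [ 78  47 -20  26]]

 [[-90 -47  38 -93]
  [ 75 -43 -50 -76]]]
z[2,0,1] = -47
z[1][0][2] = 61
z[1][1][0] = 78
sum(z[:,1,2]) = -47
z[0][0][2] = -27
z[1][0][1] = -68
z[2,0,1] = -47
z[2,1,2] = -50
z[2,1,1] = -43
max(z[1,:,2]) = 61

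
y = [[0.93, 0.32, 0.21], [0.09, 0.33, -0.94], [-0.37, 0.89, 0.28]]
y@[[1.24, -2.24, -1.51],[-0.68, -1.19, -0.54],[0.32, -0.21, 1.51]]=[[1.0,-2.51,-1.26], [-0.41,-0.4,-1.73], [-0.97,-0.29,0.5]]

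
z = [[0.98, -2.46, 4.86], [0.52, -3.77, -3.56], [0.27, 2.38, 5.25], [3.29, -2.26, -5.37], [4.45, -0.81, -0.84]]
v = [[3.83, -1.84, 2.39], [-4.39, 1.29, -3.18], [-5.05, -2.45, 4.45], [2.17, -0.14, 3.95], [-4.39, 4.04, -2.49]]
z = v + [[-2.85,  -0.62,  2.47], [4.91,  -5.06,  -0.38], [5.32,  4.83,  0.80], [1.12,  -2.12,  -9.32], [8.84,  -4.85,  1.65]]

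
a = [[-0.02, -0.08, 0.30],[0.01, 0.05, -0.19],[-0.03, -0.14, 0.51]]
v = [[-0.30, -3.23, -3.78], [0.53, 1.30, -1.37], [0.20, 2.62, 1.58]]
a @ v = [[0.02, 0.75, 0.66], [-0.01, -0.47, -0.41], [0.04, 1.25, 1.11]]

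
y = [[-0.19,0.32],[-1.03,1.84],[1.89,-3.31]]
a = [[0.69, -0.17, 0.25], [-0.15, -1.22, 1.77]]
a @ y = [[0.52, -0.92], [4.63, -8.15]]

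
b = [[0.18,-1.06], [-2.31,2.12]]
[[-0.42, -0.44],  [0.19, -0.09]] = b@[[0.33, 0.50],[0.45, 0.5]]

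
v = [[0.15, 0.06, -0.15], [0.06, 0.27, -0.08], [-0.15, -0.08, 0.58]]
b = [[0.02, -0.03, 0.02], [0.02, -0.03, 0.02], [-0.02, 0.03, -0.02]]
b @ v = [[-0.00,-0.01,0.01], [-0.0,-0.01,0.01], [0.00,0.01,-0.01]]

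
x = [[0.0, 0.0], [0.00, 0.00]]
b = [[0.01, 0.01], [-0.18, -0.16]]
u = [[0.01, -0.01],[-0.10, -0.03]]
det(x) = 0.00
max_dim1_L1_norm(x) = 0.0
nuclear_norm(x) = 0.00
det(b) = 0.00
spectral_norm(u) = 0.10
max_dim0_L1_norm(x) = 0.0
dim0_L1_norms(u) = [0.11, 0.04]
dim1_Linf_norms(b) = [0.01, 0.18]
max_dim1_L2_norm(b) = 0.24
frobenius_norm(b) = 0.24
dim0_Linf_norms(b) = [0.18, 0.16]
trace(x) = 0.00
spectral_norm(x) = 0.00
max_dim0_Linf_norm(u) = 0.1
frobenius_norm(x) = 0.00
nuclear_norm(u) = 0.12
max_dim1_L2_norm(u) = 0.1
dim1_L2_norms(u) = [0.01, 0.1]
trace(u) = -0.02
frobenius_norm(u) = 0.11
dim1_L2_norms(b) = [0.01, 0.24]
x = u @ b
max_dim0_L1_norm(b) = 0.19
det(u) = -0.00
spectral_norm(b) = 0.24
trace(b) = -0.15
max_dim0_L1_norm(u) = 0.11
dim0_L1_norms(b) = [0.19, 0.17]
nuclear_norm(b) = 0.24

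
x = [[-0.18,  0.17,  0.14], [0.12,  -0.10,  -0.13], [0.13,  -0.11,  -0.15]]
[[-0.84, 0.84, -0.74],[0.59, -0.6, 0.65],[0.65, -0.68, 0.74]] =x@[[2.09,1.35,2.2], [-1.65,4.22,1.22], [-1.33,2.64,-3.94]]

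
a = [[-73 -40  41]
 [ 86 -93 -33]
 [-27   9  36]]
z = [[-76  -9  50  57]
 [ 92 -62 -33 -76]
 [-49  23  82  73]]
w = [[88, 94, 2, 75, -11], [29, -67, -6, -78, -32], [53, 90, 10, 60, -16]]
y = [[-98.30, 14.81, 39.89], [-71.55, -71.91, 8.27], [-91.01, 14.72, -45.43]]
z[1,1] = -62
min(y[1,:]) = -71.91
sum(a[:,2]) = 44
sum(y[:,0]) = -260.86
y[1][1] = -71.91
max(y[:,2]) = 39.89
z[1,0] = 92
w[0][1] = 94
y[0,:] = [-98.3, 14.81, 39.89]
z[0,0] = -76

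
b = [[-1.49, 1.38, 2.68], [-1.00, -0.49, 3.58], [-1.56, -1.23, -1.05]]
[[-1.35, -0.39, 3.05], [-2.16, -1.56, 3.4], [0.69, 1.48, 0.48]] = b@ [[-0.11, -0.67, -0.77], [0.11, 0.16, -0.04], [-0.62, -0.60, 0.73]]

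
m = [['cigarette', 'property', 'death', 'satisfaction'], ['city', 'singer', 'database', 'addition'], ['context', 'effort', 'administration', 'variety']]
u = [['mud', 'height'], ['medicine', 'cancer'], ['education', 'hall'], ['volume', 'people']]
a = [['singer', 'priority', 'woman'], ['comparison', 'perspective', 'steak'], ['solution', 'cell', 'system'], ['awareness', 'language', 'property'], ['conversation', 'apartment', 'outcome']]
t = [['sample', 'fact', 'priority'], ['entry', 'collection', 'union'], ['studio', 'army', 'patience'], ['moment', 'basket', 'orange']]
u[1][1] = 'cancer'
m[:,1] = ['property', 'singer', 'effort']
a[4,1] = 'apartment'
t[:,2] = ['priority', 'union', 'patience', 'orange']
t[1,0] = 'entry'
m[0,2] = 'death'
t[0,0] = 'sample'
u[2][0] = 'education'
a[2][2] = 'system'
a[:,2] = ['woman', 'steak', 'system', 'property', 'outcome']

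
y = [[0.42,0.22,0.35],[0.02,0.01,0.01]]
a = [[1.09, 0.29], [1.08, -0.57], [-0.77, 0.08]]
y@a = [[0.43, 0.02],[0.02, 0.00]]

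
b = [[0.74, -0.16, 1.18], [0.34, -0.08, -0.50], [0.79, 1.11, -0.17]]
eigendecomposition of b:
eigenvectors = [[(-0.88+0j), (-0.47-0.21j), (-0.47+0.21j)], [(-0.04+0j), 0.18+0.56j, 0.18-0.56j], [-0.48+0.00j, (0.62+0j), 0.62-0.00j]]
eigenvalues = [(1.38+0j), (-0.44+0.73j), (-0.44-0.73j)]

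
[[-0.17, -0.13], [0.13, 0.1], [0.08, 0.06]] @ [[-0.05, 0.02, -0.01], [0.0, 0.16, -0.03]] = [[0.01,-0.02,0.01], [-0.01,0.02,-0.0], [-0.0,0.01,-0.00]]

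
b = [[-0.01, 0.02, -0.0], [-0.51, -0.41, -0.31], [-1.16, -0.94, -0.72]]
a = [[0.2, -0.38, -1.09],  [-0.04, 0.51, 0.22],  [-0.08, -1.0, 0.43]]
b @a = [[-0.0, 0.01, 0.02], [-0.06, 0.29, 0.33], [-0.14, 0.68, 0.75]]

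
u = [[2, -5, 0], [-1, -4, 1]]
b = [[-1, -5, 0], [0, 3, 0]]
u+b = [[1, -10, 0], [-1, -1, 1]]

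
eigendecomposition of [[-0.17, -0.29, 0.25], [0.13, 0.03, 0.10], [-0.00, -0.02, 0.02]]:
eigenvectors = [[0.81+0.00j,(0.81-0j),(-0.56+0j)], [-0.29-0.51j,(-0.29+0.51j),(0.69+0j)], [(0.04-0.05j),0.04+0.05j,0.45+0.00j]]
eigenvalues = [(-0.05+0.17j), (-0.05-0.17j), (-0.01+0j)]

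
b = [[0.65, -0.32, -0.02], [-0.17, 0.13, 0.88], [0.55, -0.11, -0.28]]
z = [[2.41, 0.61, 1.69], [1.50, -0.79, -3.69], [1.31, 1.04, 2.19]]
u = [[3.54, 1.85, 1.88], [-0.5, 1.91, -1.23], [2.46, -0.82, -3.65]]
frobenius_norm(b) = 1.32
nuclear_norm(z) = 8.24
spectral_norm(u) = 4.51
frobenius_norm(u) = 6.70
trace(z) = 3.81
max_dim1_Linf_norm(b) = 0.88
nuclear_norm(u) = 11.19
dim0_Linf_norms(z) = [2.41, 1.04, 3.69]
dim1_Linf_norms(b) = [0.65, 0.88, 0.55]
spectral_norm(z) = 4.83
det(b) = -0.10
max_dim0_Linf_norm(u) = 3.65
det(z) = 4.51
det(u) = -45.29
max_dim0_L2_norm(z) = 4.61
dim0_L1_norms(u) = [6.5, 4.58, 6.76]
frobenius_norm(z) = 5.76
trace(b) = 0.50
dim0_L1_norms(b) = [1.37, 0.56, 1.18]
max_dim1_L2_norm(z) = 4.06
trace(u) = 1.80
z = b @ u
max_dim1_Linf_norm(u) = 3.65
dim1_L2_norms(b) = [0.72, 0.91, 0.63]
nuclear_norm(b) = 1.94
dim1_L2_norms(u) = [4.41, 2.33, 4.48]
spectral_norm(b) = 1.10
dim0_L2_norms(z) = [3.13, 1.44, 4.61]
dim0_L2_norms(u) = [4.34, 2.78, 4.29]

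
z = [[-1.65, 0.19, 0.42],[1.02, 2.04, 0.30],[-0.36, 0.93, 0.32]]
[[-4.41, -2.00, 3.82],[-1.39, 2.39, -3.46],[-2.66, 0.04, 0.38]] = z @ [[2.68, 1.33, -2.27],[-2.17, 0.47, -0.63],[1.00, 0.26, 0.47]]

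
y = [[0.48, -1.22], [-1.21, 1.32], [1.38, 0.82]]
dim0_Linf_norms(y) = [1.38, 1.32]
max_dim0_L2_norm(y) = 1.98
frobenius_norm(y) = 2.74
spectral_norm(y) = 2.19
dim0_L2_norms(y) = [1.9, 1.98]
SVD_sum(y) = [[0.81, -0.93],[-1.17, 1.35],[0.19, -0.21]] + [[-0.33, -0.29],[-0.04, -0.03],[1.19, 1.03]]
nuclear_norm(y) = 3.83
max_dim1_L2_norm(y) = 1.79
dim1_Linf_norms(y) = [1.22, 1.32, 1.38]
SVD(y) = [[-0.56, 0.27], [0.82, 0.03], [-0.13, -0.96]] @ diag([2.1939015413336245, 1.639785360019398]) @ [[-0.65, 0.76],[-0.76, -0.65]]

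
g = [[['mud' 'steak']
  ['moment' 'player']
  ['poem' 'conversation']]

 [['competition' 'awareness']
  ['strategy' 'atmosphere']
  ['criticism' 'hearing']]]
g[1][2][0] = 'criticism'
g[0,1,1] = 'player'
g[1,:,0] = ['competition', 'strategy', 'criticism']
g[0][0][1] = 'steak'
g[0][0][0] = 'mud'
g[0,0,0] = 'mud'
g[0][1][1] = 'player'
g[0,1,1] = 'player'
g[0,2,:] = ['poem', 'conversation']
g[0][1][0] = 'moment'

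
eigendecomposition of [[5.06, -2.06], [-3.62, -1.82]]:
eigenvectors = [[0.91, 0.25],[-0.42, 0.97]]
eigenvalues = [6.01, -2.77]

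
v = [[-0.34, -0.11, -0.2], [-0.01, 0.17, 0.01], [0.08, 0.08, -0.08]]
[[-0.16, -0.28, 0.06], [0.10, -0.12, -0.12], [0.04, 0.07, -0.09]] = v @ [[0.12,  1.19,  -0.1], [0.59,  -0.64,  -0.72], [0.25,  -0.29,  0.26]]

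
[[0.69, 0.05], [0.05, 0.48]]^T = [[0.69, 0.05], [0.05, 0.48]]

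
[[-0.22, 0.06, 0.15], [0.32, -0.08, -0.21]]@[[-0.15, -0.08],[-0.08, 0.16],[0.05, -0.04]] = [[0.04, 0.02], [-0.05, -0.03]]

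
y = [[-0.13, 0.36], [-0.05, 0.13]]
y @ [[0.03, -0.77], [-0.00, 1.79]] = [[-0.0, 0.74], [-0.00, 0.27]]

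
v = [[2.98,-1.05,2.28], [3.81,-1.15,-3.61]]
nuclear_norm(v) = 9.22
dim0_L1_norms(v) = [6.79, 2.2, 5.89]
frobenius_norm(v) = 6.64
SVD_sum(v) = [[1.25, -0.39, -0.79], [4.31, -1.34, -2.72]] + [[1.73, -0.66, 3.07], [-0.50, 0.19, -0.89]]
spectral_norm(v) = 5.49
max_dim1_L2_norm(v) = 5.37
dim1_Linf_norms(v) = [2.98, 3.81]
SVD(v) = [[0.28,0.96],[0.96,-0.28]] @ diag([5.488677167312917, 3.731812288020105]) @ [[0.82, -0.25, -0.52], [0.48, -0.18, 0.86]]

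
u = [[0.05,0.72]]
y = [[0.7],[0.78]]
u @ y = [[0.6]]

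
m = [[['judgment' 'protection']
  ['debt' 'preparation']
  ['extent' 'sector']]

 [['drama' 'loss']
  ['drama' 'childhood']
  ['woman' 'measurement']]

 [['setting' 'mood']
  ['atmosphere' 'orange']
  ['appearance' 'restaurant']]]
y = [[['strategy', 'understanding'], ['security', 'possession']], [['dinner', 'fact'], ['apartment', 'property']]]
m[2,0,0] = 'setting'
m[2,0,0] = 'setting'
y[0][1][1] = 'possession'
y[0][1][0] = 'security'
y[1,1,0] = 'apartment'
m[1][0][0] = 'drama'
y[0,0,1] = 'understanding'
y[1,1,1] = 'property'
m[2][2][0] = 'appearance'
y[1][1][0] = 'apartment'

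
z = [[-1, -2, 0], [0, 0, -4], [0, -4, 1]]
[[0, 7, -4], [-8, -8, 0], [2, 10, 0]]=z @ [[0, -3, 4], [0, -2, 0], [2, 2, 0]]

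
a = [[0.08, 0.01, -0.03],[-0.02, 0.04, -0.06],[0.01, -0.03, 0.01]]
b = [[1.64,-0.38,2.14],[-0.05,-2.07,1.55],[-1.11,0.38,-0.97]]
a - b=[[-1.56,0.39,-2.17],  [0.03,2.11,-1.61],  [1.12,-0.41,0.98]]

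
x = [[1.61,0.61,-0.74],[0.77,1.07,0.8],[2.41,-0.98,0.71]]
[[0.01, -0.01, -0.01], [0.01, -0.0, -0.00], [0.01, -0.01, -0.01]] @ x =[[-0.02, 0.01, -0.02], [0.02, 0.01, -0.01], [-0.02, 0.01, -0.02]]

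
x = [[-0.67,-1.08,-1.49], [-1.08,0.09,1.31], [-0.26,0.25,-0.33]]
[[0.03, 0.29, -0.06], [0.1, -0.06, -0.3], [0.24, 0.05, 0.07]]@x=[[-0.32, -0.02, 0.36], [0.08, -0.19, -0.13], [-0.23, -0.24, -0.32]]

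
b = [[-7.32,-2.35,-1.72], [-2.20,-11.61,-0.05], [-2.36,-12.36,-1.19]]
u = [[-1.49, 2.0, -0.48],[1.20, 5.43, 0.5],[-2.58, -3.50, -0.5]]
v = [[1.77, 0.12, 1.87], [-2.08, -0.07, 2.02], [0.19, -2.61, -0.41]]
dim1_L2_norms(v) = [2.58, 2.9, 2.65]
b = v @ u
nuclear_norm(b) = 25.26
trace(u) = 3.44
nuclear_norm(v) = 8.11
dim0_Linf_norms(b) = [7.32, 12.36, 1.72]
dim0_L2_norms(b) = [8.0, 17.12, 2.09]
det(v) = 19.50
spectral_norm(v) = 3.01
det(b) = -90.38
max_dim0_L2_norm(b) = 17.12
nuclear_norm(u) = 9.91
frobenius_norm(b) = 19.01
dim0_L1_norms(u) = [5.27, 10.93, 1.48]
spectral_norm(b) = 17.76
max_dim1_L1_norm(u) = 7.13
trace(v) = 1.29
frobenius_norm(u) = 7.54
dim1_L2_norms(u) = [2.54, 5.58, 4.38]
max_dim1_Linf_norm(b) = 12.36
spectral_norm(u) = 7.08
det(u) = -4.65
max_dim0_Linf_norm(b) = 12.36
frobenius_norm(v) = 4.70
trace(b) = -20.12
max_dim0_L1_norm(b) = 26.32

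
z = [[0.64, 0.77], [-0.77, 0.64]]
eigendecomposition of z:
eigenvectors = [[0.71+0.00j, 0.71-0.00j], [0.71j, -0.71j]]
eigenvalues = [(0.64+0.77j), (0.64-0.77j)]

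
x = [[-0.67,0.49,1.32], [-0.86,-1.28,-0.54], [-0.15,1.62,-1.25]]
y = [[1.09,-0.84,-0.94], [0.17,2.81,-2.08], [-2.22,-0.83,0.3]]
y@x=[[0.13,0.09,3.07], [-2.22,-6.88,1.31], [2.16,0.46,-2.86]]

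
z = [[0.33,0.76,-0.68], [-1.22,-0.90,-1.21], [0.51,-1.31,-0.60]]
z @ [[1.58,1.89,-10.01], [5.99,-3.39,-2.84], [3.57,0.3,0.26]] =[[2.65, -2.16, -5.64], [-11.64, 0.38, 14.45], [-9.18, 5.22, -1.54]]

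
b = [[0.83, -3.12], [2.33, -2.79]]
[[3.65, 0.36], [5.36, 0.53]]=b @ [[1.32, 0.13], [-0.82, -0.08]]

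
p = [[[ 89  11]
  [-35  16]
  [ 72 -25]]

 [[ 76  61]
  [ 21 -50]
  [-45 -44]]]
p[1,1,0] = 21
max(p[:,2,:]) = 72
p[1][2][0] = -45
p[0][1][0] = -35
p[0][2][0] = 72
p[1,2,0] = -45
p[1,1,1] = -50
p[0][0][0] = 89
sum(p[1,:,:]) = 19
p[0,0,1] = 11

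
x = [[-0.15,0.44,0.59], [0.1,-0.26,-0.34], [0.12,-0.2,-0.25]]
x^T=[[-0.15, 0.1, 0.12],[0.44, -0.26, -0.20],[0.59, -0.34, -0.25]]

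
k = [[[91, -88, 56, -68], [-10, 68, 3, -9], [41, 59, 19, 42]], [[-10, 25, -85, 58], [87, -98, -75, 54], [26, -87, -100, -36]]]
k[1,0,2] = -85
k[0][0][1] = -88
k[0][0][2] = 56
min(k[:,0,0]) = -10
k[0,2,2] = 19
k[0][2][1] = 59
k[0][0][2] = 56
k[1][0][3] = 58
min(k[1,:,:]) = -100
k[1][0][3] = 58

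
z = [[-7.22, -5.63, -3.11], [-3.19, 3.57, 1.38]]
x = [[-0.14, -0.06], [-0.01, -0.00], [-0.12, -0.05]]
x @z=[[1.20, 0.57, 0.35], [0.07, 0.06, 0.03], [1.03, 0.5, 0.30]]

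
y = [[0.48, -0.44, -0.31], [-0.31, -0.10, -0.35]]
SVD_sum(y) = [[0.48, -0.44, -0.31], [0.01, -0.01, -0.0]] + [[0.0, 0.00, 0.00],[-0.32, -0.09, -0.35]]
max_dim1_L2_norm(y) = 0.72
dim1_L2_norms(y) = [0.72, 0.48]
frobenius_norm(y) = 0.87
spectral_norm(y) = 0.72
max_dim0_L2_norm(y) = 0.57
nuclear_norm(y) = 1.20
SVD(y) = [[-1.0, -0.01],[-0.01, 1.00]] @ diag([0.7212121438352381, 0.47807221586762366]) @ [[-0.66, 0.61, 0.44], [-0.66, -0.20, -0.72]]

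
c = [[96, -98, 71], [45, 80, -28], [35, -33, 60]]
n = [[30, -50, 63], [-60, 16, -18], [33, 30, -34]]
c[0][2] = 71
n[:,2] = [63, -18, -34]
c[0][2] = 71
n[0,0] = 30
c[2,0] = 35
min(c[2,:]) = -33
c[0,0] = 96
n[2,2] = -34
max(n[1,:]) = 16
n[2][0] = 33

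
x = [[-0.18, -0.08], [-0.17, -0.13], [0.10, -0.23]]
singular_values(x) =[0.3, 0.25]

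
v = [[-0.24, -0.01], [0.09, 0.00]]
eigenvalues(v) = [-0.24, -0.0]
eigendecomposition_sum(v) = [[-0.24, -0.01], [0.09, 0.0]] + [[0.0,  0.00],[-0.0,  -0.0]]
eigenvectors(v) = [[-0.93,0.04],  [0.36,-1.00]]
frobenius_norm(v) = 0.26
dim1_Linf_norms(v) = [0.24, 0.09]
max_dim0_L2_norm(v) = 0.26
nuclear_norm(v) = 0.26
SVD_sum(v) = [[-0.24,-0.01],  [0.09,0.0]] + [[0.0, -0.0], [0.0, -0.0]]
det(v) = 0.00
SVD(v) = [[-0.94,0.35], [0.35,0.94]] @ diag([0.25649110640673517, 0.0035088935932648265]) @ [[1.00, 0.04], [0.04, -1.00]]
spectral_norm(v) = 0.26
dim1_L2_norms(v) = [0.24, 0.09]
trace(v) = -0.24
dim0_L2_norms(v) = [0.26, 0.01]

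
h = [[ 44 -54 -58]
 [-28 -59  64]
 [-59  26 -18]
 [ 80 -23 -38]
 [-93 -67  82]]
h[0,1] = -54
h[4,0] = -93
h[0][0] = 44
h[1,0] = -28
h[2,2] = -18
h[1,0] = -28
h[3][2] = -38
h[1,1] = -59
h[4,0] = -93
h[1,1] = -59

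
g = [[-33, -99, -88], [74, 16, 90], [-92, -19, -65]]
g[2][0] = -92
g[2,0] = -92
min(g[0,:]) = -99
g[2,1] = -19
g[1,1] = 16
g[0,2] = -88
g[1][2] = 90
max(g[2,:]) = -19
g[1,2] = 90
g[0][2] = -88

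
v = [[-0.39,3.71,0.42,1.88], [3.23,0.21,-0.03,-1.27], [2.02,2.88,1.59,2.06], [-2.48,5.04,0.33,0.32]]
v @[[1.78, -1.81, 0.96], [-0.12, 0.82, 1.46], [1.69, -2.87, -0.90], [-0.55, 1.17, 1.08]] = [[-1.46, 4.74, 6.69], [6.37, -7.07, 2.06], [4.80, -3.45, 6.94], [-4.64, 8.05, 5.03]]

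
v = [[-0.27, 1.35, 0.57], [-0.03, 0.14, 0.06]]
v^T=[[-0.27, -0.03], [1.35, 0.14], [0.57, 0.06]]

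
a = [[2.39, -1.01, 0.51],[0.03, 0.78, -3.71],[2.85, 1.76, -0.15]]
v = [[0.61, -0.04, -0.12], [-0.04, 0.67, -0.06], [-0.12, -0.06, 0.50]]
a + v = [[3.0, -1.05, 0.39],  [-0.01, 1.45, -3.77],  [2.73, 1.70, 0.35]]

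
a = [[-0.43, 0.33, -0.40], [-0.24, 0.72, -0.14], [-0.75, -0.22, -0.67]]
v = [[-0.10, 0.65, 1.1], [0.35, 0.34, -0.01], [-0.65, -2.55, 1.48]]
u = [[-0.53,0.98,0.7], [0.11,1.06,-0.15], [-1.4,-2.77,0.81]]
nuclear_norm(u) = 4.83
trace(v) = 1.72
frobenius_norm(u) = 3.63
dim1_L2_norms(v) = [1.28, 0.49, 3.02]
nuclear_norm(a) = 2.05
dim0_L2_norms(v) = [0.74, 2.65, 1.84]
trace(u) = 1.34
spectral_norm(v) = 3.04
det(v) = -1.12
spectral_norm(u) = 3.40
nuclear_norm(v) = 4.62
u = v + a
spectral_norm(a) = 1.21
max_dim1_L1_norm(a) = 1.64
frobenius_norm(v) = 3.32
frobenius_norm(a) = 1.45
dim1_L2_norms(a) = [0.67, 0.77, 1.03]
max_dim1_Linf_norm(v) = 2.55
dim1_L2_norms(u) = [1.32, 1.08, 3.21]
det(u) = 0.71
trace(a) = -0.38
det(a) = -0.03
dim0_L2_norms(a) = [0.9, 0.82, 0.79]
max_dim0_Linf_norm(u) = 2.77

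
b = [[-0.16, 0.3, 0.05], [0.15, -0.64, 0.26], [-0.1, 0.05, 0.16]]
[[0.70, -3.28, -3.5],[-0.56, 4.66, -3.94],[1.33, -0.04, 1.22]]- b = [[0.86, -3.58, -3.55],[-0.71, 5.3, -4.20],[1.43, -0.09, 1.06]]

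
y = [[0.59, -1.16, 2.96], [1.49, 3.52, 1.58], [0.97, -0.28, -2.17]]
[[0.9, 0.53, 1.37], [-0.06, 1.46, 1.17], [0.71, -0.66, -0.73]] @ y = [[2.65, 0.44, 0.53], [3.27, 4.88, -0.41], [-1.27, -2.94, 2.64]]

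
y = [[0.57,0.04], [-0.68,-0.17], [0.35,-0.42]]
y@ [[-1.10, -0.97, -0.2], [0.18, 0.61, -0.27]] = [[-0.62, -0.53, -0.12], [0.72, 0.56, 0.18], [-0.46, -0.60, 0.04]]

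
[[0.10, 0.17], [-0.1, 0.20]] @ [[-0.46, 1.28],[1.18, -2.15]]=[[0.15, -0.24], [0.28, -0.56]]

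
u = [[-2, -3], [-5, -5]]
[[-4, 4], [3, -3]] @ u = [[-12, -8], [9, 6]]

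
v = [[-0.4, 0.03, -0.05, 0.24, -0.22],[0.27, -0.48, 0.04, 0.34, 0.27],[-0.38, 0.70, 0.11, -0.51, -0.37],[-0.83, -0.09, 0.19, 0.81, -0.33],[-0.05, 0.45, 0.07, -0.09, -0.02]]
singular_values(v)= [1.32, 1.3, 0.27, 0.14, 0.0]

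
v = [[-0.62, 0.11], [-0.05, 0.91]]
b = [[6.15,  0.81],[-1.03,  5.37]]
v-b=[[-6.77,-0.70], [0.98,-4.46]]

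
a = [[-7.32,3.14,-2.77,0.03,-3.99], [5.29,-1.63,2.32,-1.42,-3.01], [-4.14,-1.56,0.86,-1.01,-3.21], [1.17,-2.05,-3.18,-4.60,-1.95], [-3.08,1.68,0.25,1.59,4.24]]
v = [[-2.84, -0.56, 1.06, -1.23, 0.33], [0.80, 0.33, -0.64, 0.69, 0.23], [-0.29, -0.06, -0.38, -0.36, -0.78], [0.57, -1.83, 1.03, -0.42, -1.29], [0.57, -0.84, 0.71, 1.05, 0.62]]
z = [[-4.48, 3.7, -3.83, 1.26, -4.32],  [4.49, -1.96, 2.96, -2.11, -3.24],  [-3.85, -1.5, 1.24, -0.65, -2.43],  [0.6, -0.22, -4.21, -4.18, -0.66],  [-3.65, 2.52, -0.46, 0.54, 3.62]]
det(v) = -0.77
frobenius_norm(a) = 15.47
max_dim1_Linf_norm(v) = 2.84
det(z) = 2931.26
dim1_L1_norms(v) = [6.02, 2.69, 1.87, 5.14, 3.79]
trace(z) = -5.76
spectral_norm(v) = 3.60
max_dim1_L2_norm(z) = 8.29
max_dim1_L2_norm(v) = 3.34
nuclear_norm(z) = 29.02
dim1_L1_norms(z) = [17.59, 14.76, 9.67, 9.87, 10.79]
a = z + v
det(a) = 1324.60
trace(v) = -2.69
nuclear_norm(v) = 8.56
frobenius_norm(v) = 4.84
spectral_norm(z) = 10.22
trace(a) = -8.45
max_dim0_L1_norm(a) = 21.0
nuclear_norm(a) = 28.93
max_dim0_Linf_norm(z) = 4.49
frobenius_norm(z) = 14.51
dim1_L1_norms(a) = [17.25, 13.67, 10.78, 12.95, 10.84]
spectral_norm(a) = 11.38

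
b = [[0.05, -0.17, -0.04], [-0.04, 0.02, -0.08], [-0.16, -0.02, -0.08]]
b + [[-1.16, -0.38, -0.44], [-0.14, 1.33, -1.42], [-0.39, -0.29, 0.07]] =[[-1.11, -0.55, -0.48],[-0.18, 1.35, -1.50],[-0.55, -0.31, -0.01]]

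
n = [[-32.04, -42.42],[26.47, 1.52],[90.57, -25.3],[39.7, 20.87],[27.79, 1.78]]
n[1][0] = 26.47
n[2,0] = 90.57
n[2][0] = 90.57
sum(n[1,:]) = 27.99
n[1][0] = 26.47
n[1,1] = 1.52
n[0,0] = -32.04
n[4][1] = 1.78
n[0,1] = -42.42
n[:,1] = [-42.42, 1.52, -25.3, 20.87, 1.78]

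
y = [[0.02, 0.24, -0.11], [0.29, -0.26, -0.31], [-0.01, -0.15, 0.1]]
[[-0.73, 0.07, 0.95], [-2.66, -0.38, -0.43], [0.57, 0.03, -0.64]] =y@[[-5.23,2.35,-0.05], [-0.66,1.22,3.30], [4.23,2.41,-1.44]]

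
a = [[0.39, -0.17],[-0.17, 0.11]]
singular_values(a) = [0.47, 0.03]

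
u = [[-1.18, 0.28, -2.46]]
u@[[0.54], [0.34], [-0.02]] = [[-0.49]]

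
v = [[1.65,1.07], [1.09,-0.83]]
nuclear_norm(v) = 3.29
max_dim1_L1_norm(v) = 2.72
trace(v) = 0.82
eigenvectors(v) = [[0.94, -0.35], [0.35, 0.94]]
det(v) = -2.54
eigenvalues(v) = [2.05, -1.23]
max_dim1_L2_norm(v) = 1.97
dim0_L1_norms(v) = [2.74, 1.9]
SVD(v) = [[-0.93,-0.36], [-0.36,0.93]] @ diag([2.054506316375755, 1.2342624501993598]) @ [[-0.94,-0.34], [0.34,-0.94]]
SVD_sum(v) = [[1.80, 0.65], [0.70, 0.25]] + [[-0.15, 0.42],[0.39, -1.08]]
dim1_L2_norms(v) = [1.97, 1.37]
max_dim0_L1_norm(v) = 2.74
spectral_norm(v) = 2.05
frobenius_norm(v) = 2.40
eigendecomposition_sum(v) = [[1.8, 0.67],[0.68, 0.25]] + [[-0.15,0.40], [0.41,-1.08]]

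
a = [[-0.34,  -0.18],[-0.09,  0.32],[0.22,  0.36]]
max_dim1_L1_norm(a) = 0.58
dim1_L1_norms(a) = [0.52, 0.41, 0.58]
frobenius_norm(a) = 0.66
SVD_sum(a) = [[-0.19, -0.28], [0.12, 0.18], [0.23, 0.35]] + [[-0.15,0.10], [-0.21,0.14], [-0.01,0.01]]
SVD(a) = [[0.58,0.58], [-0.37,0.81], [-0.72,0.06]] @ diag([0.5822506477192462, 0.31222457179171276]) @ [[-0.56, -0.83],[-0.83, 0.56]]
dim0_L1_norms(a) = [0.65, 0.86]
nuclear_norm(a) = 0.89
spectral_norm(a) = 0.58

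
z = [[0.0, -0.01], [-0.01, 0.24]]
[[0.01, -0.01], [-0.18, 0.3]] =z@[[1.20,  0.89], [-0.70,  1.28]]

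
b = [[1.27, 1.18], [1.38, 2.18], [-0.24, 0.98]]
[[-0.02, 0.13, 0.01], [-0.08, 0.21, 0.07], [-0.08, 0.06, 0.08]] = b @ [[0.05, 0.04, -0.06], [-0.07, 0.07, 0.07]]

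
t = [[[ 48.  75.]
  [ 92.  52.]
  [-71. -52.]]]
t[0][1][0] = 92.0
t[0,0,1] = 75.0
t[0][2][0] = -71.0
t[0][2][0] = -71.0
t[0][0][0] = 48.0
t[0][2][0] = -71.0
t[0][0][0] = 48.0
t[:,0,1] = [75.0]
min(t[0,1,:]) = 52.0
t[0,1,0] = 92.0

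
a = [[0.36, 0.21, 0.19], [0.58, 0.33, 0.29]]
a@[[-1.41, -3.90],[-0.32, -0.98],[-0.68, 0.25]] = [[-0.7, -1.56], [-1.12, -2.51]]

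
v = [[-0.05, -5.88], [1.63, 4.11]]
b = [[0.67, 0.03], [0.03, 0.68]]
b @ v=[[0.02,-3.82], [1.11,2.62]]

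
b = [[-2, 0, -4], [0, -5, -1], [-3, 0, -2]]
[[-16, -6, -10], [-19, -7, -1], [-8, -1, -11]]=b @ [[0, -1, 3], [3, 1, 0], [4, 2, 1]]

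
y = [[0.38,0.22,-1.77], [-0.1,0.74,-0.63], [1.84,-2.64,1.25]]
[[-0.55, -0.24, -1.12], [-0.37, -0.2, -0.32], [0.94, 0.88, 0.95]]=y @ [[-0.08,0.22,0.36],[-0.29,-0.1,0.24],[0.26,0.17,0.74]]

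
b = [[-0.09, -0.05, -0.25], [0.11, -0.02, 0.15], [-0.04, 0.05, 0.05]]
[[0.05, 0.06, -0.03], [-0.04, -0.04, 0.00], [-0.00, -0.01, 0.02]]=b @ [[-0.34, -0.08, -0.09], [-0.27, -0.02, 0.27], [-0.03, -0.19, 0.11]]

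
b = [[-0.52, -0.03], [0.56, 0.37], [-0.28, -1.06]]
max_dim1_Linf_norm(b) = 1.06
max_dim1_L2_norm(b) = 1.1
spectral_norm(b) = 1.25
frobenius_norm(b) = 1.39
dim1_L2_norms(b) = [0.52, 0.67, 1.1]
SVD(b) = [[0.23, 0.72], [-0.48, -0.50], [0.85, -0.48]] @ diag([1.2496547325845149, 0.6017998415828345]) @ [[-0.50, -0.87], [-0.87, 0.5]]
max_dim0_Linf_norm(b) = 1.06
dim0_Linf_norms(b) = [0.56, 1.06]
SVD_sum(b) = [[-0.14, -0.25], [0.3, 0.52], [-0.53, -0.92]] + [[-0.38, 0.22], [0.26, -0.15], [0.25, -0.14]]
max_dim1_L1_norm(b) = 1.34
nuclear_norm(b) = 1.85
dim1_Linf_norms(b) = [0.52, 0.56, 1.06]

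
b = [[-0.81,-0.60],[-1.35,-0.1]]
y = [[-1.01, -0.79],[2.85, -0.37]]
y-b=[[-0.2, -0.19], [4.20, -0.27]]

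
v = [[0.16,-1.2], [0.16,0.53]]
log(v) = [[-1.04, -2.58], [0.34, -0.24]]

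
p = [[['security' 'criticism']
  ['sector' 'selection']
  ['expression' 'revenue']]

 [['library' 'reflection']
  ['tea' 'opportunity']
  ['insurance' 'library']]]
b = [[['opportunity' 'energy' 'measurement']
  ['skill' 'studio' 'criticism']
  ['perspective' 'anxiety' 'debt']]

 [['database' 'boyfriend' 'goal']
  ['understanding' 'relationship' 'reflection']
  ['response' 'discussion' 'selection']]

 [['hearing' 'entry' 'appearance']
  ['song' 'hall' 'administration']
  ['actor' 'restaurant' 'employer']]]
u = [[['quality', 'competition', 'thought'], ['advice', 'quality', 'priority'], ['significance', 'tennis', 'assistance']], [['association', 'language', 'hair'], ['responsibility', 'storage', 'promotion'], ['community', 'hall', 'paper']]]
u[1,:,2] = ['hair', 'promotion', 'paper']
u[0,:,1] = ['competition', 'quality', 'tennis']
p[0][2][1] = 'revenue'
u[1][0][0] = 'association'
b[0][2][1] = 'anxiety'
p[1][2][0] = 'insurance'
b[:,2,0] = ['perspective', 'response', 'actor']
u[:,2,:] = [['significance', 'tennis', 'assistance'], ['community', 'hall', 'paper']]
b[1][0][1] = 'boyfriend'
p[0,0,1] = 'criticism'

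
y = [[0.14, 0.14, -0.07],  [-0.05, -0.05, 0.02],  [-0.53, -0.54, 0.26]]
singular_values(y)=[0.83, 0.0, 0.0]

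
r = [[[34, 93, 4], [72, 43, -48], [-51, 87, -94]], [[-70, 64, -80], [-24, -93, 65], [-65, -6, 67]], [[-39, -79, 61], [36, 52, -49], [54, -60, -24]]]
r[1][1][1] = -93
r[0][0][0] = 34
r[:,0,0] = [34, -70, -39]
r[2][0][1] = -79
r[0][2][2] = -94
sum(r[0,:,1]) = 223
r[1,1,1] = -93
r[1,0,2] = -80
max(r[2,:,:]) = 61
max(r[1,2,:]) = 67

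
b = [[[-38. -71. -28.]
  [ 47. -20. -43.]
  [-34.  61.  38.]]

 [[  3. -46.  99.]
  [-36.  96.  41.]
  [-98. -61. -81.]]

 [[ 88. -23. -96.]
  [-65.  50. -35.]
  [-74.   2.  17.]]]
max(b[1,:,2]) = 99.0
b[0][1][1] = -20.0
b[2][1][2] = -35.0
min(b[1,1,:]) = -36.0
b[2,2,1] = 2.0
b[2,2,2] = 17.0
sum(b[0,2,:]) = 65.0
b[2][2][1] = 2.0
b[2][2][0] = -74.0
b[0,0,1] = -71.0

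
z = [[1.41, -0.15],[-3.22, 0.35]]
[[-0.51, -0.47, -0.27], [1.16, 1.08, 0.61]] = z @ [[-0.28, -0.22, -0.24], [0.74, 1.06, -0.46]]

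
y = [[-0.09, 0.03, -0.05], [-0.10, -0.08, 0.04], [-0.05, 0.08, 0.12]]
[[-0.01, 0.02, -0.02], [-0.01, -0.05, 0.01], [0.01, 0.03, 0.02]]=y @ [[0.06, 0.05, 0.11], [0.05, 0.53, -0.08], [0.11, -0.08, 0.25]]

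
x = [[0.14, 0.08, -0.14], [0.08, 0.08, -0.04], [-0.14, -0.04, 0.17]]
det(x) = -0.00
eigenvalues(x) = [0.32, -0.0, 0.07]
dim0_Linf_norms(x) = [0.14, 0.08, 0.17]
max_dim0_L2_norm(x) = 0.22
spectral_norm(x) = 0.32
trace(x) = 0.39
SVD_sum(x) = [[0.14, 0.07, -0.14], [0.07, 0.03, -0.07], [-0.14, -0.07, 0.15]] + [[0.00, 0.01, 0.01], [0.01, 0.05, 0.03], [0.01, 0.03, 0.02]] + [[-0.00, 0.0, -0.00], [0.00, -0.00, 0.00], [-0.00, 0.0, -0.00]]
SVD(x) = [[-0.66,-0.16,0.74], [-0.33,-0.82,-0.47], [0.68,-0.55,0.48]] @ diag([0.3245318147809943, 0.06903877245259873, 0.003570587233593056]) @ [[-0.66,-0.33,0.68], [-0.16,-0.82,-0.55], [-0.74,0.47,-0.48]]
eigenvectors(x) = [[0.66,0.74,0.16], [0.33,-0.47,0.82], [-0.68,0.48,0.55]]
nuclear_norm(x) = 0.40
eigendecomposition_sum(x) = [[0.14, 0.07, -0.14], [0.07, 0.03, -0.07], [-0.14, -0.07, 0.15]] + [[-0.00, 0.0, -0.0], [0.00, -0.0, 0.0], [-0.00, 0.00, -0.0]] + [[0.0, 0.01, 0.01],[0.01, 0.05, 0.03],[0.01, 0.03, 0.02]]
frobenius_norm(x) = 0.33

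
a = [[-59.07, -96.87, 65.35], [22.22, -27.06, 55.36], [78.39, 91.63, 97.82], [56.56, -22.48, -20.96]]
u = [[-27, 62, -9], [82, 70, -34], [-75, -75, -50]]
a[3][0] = 56.56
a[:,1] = [-96.87, -27.06, 91.63, -22.48]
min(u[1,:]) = -34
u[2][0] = -75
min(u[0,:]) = -27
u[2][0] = -75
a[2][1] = 91.63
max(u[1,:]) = 82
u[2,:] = [-75, -75, -50]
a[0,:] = [-59.07, -96.87, 65.35]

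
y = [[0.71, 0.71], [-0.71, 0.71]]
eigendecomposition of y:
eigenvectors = [[0.71+0.00j, (0.71-0j)], [0.71j, -0.71j]]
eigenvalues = [(0.71+0.71j), (0.71-0.71j)]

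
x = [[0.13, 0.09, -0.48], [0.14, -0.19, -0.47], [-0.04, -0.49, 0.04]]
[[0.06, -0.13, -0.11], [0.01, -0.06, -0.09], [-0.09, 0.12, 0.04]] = x @ [[-0.1, -0.08, -0.34], [0.19, -0.23, -0.05], [-0.12, 0.20, 0.12]]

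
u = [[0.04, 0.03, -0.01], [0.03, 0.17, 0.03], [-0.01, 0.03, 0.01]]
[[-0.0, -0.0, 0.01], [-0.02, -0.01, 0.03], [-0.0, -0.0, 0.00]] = u@[[0.02, -0.03, 0.10], [-0.11, -0.07, 0.16], [-0.15, -0.05, 0.05]]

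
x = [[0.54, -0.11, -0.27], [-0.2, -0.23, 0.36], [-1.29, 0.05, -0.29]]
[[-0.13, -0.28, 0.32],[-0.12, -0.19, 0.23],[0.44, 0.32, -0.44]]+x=[[0.41, -0.39, 0.05], [-0.32, -0.42, 0.59], [-0.85, 0.37, -0.73]]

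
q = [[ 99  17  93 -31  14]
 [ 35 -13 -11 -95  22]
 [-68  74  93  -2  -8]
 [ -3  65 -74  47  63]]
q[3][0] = -3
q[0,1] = 17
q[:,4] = [14, 22, -8, 63]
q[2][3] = -2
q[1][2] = -11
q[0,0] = 99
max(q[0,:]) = 99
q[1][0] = 35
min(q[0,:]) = -31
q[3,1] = 65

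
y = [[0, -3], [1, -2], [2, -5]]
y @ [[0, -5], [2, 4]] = [[-6, -12], [-4, -13], [-10, -30]]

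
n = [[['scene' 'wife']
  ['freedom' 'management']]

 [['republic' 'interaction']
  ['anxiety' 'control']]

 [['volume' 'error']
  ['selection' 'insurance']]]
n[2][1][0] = 'selection'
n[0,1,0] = 'freedom'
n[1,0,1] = 'interaction'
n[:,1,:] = [['freedom', 'management'], ['anxiety', 'control'], ['selection', 'insurance']]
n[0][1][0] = 'freedom'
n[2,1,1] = 'insurance'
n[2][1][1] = 'insurance'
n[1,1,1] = 'control'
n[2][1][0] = 'selection'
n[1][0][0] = 'republic'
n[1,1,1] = 'control'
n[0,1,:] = ['freedom', 'management']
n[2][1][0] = 'selection'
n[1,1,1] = 'control'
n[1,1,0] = 'anxiety'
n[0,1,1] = 'management'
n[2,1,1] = 'insurance'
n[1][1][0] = 'anxiety'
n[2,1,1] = 'insurance'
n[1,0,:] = ['republic', 'interaction']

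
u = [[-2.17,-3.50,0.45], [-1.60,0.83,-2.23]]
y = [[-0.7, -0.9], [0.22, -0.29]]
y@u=[[2.96,  1.70,  1.69], [-0.01,  -1.01,  0.75]]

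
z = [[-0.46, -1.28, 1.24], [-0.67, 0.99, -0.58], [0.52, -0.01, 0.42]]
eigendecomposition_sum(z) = [[-0.87, -0.52, 0.5],[-0.2, -0.12, 0.11],[0.29, 0.17, -0.16]] + [[0.41, -0.76, 0.75], [-0.53, 0.97, -0.96], [0.17, -0.32, 0.31]] + [[-0.0, -0.00, -0.00], [0.06, 0.13, 0.27], [0.06, 0.13, 0.27]]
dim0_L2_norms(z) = [0.96, 1.62, 1.43]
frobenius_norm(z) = 2.37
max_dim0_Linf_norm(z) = 1.28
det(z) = -0.79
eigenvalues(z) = [-1.15, 1.7, 0.4]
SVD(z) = [[0.83, 0.52, 0.19], [-0.54, 0.67, 0.51], [0.14, -0.52, 0.84]] @ diag([2.126175826743657, 0.964228671305947, 0.3867032753966445]) @ [[0.02, -0.75, 0.66], [-1.0, 0.00, 0.04], [0.03, 0.66, 0.75]]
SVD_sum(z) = [[0.04,-1.33,1.17], [-0.03,0.86,-0.75], [0.01,-0.22,0.20]] + [[-0.5, 0.0, 0.02],[-0.65, 0.0, 0.03],[0.50, -0.00, -0.02]] + [[0.0,0.05,0.05], [0.01,0.13,0.15], [0.01,0.21,0.24]]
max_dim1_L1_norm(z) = 2.98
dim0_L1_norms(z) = [1.65, 2.28, 2.24]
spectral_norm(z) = 2.13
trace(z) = 0.95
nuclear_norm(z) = 3.48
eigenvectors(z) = [[-0.93, -0.6, -0.01], [-0.21, 0.76, 0.7], [0.31, -0.25, 0.72]]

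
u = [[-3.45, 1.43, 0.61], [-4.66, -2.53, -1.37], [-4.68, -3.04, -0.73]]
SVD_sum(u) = [[-2.18, -0.99, -0.37], [-4.89, -2.23, -0.82], [-5.01, -2.28, -0.84]] + [[-1.27,2.43,0.95], [0.23,-0.45,-0.18], [0.32,-0.62,-0.24]] + [[0.0,  -0.01,  0.02], [-0.0,  0.14,  -0.37], [0.00,  -0.14,  0.35]]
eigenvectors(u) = [[-0.03-0.42j, -0.03+0.42j, -0.00+0.00j], [0.65+0.00j, (0.65-0j), (-0.4+0j)], [0.63-0.01j, (0.63+0.01j), 0.92+0.00j]]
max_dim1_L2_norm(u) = 5.63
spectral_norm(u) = 8.15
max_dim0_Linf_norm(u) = 4.68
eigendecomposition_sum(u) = [[(-1.73+1.66j), 0.71+0.84j, (0.31+0.37j)], [-2.33-2.80j, (-1.35+0.99j), -0.59+0.42j], [-2.33-2.71j, (-1.31+1j), -0.58+0.43j]] + [[-1.73-1.66j, 0.71-0.84j, (0.31-0.37j)],[-2.33+2.80j, -1.35-0.99j, (-0.59-0.42j)],[(-2.33+2.71j), (-1.31-1j), -0.58-0.43j]] + [[0j, 0j, -0.00+0.00j], [0j, 0.18+0.00j, -0.18+0.00j], [-0.01-0.00j, (-0.41-0j), (0.42-0j)]]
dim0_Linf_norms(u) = [4.68, 3.04, 1.37]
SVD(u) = [[-0.30, 0.95, 0.04], [-0.67, -0.18, -0.72], [-0.68, -0.24, 0.69]] @ diag([8.149345878714788, 3.0450438810922833, 0.5528738656301144]) @ [[0.90, 0.41, 0.15], [-0.44, 0.84, 0.33], [0.01, -0.36, 0.93]]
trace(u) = -6.71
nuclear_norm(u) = 11.75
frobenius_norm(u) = 8.72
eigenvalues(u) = [(-3.66+3.08j), (-3.66-3.08j), (0.6+0j)]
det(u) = 13.72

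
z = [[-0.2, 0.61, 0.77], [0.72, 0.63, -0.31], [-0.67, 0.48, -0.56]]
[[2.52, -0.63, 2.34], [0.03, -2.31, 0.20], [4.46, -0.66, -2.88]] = z @ [[-3.48, -1.06, 1.60], [3.74, -2.15, 0.14], [-0.59, 0.61, 3.35]]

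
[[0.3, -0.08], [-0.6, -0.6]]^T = [[0.3, -0.60], [-0.08, -0.6]]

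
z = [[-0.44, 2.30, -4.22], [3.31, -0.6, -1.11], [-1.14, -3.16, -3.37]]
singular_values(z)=[5.55, 3.94, 3.49]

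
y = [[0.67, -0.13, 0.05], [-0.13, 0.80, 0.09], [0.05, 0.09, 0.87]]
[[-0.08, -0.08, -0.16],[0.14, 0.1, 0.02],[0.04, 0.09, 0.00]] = y @[[-0.09, -0.11, -0.24], [0.15, 0.09, -0.02], [0.04, 0.1, 0.02]]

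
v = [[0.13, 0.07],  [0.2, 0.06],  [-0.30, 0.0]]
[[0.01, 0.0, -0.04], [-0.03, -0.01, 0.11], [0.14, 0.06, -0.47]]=v @ [[-0.46, -0.19, 1.58], [1.01, 0.41, -3.46]]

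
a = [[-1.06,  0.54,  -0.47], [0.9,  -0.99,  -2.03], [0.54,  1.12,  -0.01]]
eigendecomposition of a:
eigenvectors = [[-0.78+0.00j, (0.27-0.15j), (0.27+0.15j)], [(0.61+0j), (0.72+0j), (0.72-0j)], [-0.17+0.00j, (-0.15-0.6j), (-0.15+0.6j)]]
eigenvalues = [(-1.58+0j), (-0.24+1.52j), (-0.24-1.52j)]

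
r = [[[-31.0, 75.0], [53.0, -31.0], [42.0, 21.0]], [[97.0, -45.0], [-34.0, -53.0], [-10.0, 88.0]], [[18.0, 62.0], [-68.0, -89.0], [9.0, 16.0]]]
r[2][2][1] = 16.0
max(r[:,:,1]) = 88.0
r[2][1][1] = -89.0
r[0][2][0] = 42.0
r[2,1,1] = -89.0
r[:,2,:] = [[42.0, 21.0], [-10.0, 88.0], [9.0, 16.0]]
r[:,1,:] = [[53.0, -31.0], [-34.0, -53.0], [-68.0, -89.0]]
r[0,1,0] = 53.0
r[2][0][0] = 18.0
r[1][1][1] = -53.0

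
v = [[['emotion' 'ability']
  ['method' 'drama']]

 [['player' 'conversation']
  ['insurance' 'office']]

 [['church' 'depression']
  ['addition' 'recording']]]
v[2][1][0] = 'addition'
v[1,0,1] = 'conversation'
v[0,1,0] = 'method'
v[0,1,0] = 'method'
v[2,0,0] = 'church'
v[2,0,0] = 'church'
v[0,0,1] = 'ability'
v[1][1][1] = 'office'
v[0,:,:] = [['emotion', 'ability'], ['method', 'drama']]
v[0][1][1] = 'drama'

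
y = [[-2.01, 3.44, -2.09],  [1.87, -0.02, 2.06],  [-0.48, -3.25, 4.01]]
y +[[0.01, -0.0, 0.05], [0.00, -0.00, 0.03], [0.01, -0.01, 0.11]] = [[-2.0, 3.44, -2.04], [1.87, -0.02, 2.09], [-0.47, -3.26, 4.12]]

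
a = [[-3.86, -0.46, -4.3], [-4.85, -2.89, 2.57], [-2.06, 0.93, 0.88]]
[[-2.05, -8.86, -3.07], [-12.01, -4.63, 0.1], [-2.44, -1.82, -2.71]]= a@[[1.34, 1.32, 0.8], [1.15, 0.15, -1.26], [-0.85, 0.86, 0.13]]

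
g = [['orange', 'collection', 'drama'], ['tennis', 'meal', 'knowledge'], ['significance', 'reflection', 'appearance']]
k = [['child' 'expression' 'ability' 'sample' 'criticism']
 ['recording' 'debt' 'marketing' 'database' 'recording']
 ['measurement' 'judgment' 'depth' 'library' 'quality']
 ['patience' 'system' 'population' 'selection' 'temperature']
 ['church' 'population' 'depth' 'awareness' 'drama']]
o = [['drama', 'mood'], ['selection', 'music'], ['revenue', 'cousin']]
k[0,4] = 'criticism'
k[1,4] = 'recording'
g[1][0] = 'tennis'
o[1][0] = 'selection'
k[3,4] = 'temperature'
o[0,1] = 'mood'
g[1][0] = 'tennis'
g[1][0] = 'tennis'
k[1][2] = 'marketing'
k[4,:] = ['church', 'population', 'depth', 'awareness', 'drama']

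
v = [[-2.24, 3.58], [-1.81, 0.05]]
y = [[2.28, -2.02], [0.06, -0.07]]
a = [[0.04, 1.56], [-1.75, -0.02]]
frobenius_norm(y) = 3.05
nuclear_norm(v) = 5.82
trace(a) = 0.02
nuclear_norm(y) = 3.06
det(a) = 2.73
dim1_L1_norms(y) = [4.3, 0.13]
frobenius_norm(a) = 2.34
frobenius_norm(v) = 4.59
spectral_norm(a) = 1.75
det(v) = 6.37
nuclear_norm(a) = 3.31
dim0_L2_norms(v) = [2.88, 3.58]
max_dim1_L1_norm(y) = 4.3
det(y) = -0.04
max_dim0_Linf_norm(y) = 2.28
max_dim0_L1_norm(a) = 1.79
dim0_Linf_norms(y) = [2.28, 2.02]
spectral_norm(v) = 4.36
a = y + v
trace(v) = -2.19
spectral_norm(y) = 3.05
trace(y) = 2.21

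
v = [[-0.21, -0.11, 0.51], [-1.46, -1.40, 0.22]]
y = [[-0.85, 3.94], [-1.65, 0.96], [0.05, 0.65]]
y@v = [[-5.57, -5.42, 0.43],[-1.06, -1.16, -0.63],[-0.96, -0.92, 0.17]]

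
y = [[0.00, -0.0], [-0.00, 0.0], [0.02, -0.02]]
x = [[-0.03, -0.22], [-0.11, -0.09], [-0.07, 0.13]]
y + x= [[-0.03, -0.22],[-0.11, -0.09],[-0.05, 0.11]]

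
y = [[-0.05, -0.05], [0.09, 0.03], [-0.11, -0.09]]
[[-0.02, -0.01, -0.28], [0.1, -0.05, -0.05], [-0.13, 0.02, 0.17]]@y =[[0.03, 0.03], [-0.0, -0.0], [-0.01, -0.01]]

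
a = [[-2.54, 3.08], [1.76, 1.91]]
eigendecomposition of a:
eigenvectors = [[-0.95, -0.49], [0.31, -0.87]]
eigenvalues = [-3.54, 2.91]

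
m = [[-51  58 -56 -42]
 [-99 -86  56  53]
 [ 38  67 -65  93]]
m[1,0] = -99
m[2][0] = 38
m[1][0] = -99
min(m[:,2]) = -65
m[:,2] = [-56, 56, -65]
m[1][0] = -99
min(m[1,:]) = -99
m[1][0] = -99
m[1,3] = 53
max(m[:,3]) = 93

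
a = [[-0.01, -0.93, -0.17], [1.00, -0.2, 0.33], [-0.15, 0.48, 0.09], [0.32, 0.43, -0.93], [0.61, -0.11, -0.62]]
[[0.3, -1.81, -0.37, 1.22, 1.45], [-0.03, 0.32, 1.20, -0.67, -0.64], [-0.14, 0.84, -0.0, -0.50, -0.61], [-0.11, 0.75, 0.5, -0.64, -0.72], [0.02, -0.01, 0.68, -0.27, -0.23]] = a@ [[-0.08, 0.61, 1.25, -0.86, -0.87], [-0.31, 1.89, 0.37, -1.27, -1.51], [-0.05, 0.28, 0.06, -0.19, -0.22]]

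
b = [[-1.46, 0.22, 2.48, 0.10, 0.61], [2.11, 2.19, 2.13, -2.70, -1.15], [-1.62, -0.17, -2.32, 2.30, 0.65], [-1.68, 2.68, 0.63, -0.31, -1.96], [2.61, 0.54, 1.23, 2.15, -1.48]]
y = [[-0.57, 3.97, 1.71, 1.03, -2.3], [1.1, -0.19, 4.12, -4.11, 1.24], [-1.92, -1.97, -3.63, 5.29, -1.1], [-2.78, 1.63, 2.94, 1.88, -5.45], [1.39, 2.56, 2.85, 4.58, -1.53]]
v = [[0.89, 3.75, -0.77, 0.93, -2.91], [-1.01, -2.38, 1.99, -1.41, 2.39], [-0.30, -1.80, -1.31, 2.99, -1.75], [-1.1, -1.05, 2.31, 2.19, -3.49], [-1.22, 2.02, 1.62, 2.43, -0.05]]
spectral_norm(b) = 6.17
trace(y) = -4.04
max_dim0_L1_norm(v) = 11.0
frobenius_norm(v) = 9.94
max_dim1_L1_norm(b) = 10.28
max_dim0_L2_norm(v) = 5.42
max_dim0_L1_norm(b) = 9.48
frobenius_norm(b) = 8.64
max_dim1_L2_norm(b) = 4.73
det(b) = 171.12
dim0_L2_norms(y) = [3.86, 5.37, 7.06, 8.39, 6.33]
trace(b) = -3.38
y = v + b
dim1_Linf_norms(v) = [3.75, 2.39, 2.99, 3.49, 2.43]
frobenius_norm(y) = 14.29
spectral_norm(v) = 7.09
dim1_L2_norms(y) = [5.04, 6.05, 7.07, 7.23, 6.32]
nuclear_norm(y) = 26.46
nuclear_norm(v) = 18.66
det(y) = -544.22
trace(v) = -0.66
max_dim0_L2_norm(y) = 8.39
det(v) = -3.07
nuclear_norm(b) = 17.16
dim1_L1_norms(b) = [4.87, 10.28, 7.06, 7.26, 8.01]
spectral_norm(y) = 9.99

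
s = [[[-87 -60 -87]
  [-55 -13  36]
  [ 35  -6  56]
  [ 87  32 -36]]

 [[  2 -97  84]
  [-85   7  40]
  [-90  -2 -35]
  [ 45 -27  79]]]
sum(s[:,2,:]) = -42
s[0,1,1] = -13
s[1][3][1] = -27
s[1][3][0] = 45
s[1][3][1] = -27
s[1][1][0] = -85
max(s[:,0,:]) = 84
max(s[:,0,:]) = 84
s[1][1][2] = 40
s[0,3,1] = 32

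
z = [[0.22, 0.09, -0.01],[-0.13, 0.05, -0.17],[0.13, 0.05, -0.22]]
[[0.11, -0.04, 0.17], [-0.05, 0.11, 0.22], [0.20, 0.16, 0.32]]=z @ [[0.84, 0.04, 0.19], [-0.95, -0.65, 1.30], [-0.63, -0.86, -1.03]]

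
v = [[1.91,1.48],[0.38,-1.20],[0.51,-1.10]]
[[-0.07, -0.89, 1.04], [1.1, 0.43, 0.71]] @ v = [[0.06, -0.18], [2.63, 0.33]]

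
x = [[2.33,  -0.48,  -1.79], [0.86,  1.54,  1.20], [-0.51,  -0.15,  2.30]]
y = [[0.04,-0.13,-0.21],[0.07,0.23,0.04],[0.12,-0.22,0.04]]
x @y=[[-0.16, -0.02, -0.58], [0.29, -0.02, -0.07], [0.25, -0.47, 0.19]]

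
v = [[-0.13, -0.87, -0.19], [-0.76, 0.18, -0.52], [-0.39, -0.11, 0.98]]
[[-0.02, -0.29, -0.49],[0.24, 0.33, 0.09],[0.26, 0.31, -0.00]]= v @ [[-0.38,  -0.46,  -0.02], [0.05,  0.36,  0.55], [0.12,  0.17,  0.05]]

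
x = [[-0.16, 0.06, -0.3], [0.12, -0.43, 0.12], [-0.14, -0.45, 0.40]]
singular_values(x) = [0.76, 0.27, 0.24]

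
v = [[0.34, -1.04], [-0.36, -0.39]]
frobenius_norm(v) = 1.22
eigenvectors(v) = [[0.95, 0.69],[-0.32, 0.72]]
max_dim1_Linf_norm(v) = 1.04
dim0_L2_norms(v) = [0.5, 1.11]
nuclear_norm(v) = 1.58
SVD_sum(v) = [[0.22, -1.06],[0.06, -0.30]] + [[0.12, 0.02], [-0.42, -0.09]]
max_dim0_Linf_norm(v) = 1.04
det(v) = -0.51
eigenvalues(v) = [0.69, -0.74]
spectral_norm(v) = 1.13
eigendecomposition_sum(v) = [[0.52, -0.5], [-0.17, 0.17]] + [[-0.18,-0.54], [-0.19,-0.56]]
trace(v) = -0.05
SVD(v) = [[0.96, 0.27], [0.27, -0.96]] @ diag([1.1303638869614396, 0.44852812961220817]) @ [[0.2, -0.98],[0.98, 0.2]]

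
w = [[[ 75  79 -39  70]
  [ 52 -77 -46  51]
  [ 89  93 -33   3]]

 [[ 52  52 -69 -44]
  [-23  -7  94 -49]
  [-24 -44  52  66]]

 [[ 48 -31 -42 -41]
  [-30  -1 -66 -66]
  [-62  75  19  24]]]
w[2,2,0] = -62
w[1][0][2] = -69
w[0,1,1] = -77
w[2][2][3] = 24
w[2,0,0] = 48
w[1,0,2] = -69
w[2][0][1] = -31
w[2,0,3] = -41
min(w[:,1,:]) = -77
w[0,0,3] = 70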